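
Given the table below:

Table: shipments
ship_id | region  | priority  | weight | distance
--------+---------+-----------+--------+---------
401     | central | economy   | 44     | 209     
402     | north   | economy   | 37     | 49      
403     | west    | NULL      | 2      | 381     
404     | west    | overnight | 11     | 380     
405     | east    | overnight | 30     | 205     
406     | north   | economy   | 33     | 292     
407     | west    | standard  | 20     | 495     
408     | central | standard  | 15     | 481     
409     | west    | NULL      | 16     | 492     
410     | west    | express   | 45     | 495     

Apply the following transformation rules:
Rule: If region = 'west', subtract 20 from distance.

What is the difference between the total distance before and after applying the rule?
100

Step 1: Original sum of distance = 3479
Step 2: 5 records have region = 'west'
Step 3: Each affected record changes by -20
Step 4: Total change = 5 × -20 = -100
Step 5: New sum = 3479 + -100 = 3379
Step 6: Difference = |3379 - 3479| = 100
        (Sum decreased by 100)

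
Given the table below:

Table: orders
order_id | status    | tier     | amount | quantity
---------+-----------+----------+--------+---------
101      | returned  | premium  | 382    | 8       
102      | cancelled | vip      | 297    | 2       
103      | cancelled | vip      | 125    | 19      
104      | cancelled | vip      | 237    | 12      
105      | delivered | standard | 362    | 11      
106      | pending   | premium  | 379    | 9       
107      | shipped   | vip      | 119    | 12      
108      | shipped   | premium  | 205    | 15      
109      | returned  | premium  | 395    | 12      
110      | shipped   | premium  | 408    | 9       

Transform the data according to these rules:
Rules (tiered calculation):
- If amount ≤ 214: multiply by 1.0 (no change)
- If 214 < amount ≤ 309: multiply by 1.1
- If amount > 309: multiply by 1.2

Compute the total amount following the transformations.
3347.6

Step 1: Tier 1 (amount ≤ 214): 3 records, sum = 449 × 1.0 = 449.0
Step 2: Tier 2 (214 < amount ≤ 309): 2 records, sum = 534 × 1.1 = 587.4
Step 3: Tier 3 (amount > 309): 5 records, sum = 1926 × 1.2 = 2311.2
Step 4: Final sum = 449.0 + 587.4 + 2311.2 = 3347.6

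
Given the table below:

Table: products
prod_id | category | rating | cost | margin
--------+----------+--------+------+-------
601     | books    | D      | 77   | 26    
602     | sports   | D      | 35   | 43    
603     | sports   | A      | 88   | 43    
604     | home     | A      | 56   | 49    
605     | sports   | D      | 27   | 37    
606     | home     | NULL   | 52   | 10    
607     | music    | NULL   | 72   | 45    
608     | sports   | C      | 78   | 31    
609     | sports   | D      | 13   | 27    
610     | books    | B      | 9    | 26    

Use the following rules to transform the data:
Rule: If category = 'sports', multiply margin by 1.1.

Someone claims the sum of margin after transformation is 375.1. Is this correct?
No, the correct result is 355.1.

Step 1: Calculate the correct sum after transformation
Step 2: Apply multiplier 1.1 to records where category = 'sports'
Step 3: Correct result = 355.1
Step 4: Claimed result = 375.1
Step 5: 355.1 ≠ 375.1
Conclusion: The claimed result is incorrect. The correct answer is 355.1.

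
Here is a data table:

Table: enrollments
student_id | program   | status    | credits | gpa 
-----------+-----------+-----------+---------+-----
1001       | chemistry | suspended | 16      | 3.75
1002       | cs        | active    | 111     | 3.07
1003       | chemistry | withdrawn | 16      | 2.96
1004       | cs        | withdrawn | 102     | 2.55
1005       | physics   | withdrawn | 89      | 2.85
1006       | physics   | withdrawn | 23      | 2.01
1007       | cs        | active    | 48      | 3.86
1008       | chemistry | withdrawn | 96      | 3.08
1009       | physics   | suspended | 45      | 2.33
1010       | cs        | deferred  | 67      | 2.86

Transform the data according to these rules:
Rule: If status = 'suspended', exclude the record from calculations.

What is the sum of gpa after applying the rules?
23.24

Step 1: Identify records where status = 'suspended'
Step 2: The excluded records sum to 6.08
Step 3: Original total gpa = 29.32
Step 4: Remaining total = 29.32 - 6.08 = 23.24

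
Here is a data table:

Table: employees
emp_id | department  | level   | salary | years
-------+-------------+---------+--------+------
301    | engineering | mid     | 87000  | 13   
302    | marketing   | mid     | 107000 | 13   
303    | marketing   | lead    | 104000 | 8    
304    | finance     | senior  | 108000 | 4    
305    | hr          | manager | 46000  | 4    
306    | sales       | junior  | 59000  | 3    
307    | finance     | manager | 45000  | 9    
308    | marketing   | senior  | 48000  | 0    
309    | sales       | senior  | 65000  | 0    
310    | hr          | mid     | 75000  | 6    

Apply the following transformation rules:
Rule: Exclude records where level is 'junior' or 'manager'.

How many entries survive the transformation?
7

Step 1: Count records to exclude
  - 1 (junior) + 2 (manager) = 3 records
Step 2: Total records: 10
Step 3: Remaining = 10 - 3 = 7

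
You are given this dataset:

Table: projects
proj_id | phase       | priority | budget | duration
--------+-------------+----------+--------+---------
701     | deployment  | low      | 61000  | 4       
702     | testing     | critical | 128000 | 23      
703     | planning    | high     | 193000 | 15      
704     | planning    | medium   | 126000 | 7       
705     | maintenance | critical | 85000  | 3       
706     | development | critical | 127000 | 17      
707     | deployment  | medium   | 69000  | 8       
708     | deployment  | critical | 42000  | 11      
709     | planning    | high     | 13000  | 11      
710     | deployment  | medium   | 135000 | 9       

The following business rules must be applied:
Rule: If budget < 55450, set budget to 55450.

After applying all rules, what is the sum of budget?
1034900

Step 1: 2 records have budget < 55450
Step 2: These records originally summed to 55000
Step 3: After setting to minimum: 2 × 55450 = 110900
Step 4: Unaffected records sum: 924000
Step 5: Final sum = 110900 + 924000 = 1034900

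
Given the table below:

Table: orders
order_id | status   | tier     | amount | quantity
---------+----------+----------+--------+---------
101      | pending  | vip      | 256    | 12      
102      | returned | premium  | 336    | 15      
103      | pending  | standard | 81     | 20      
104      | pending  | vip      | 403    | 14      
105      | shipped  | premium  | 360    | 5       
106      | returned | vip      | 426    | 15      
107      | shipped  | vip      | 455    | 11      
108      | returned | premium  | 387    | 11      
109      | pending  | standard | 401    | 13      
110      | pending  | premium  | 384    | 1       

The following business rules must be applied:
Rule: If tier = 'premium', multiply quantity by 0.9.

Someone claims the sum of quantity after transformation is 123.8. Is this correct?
No, the correct result is 113.8.

Step 1: Calculate the correct sum after transformation
Step 2: Apply multiplier 0.9 to records where tier = 'premium'
Step 3: Correct result = 113.8
Step 4: Claimed result = 123.8
Step 5: 113.8 ≠ 123.8
Conclusion: The claimed result is incorrect. The correct answer is 113.8.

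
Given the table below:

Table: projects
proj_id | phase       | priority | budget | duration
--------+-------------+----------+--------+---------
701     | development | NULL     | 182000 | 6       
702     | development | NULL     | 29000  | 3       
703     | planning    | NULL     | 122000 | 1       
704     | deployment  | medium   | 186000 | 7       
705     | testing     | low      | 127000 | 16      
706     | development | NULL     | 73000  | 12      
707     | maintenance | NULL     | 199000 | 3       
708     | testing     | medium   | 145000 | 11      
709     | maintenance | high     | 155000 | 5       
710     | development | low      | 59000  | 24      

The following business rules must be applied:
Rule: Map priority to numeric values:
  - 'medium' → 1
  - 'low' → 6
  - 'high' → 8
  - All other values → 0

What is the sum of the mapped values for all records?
22

Step 1: Apply mapping to each record
Step 2: Count by status:
  'medium': 2 records × 1 = 2
  'low': 2 records × 6 = 12
  'high': 1 records × 8 = 8
Step 3: Sum all mapped values = 22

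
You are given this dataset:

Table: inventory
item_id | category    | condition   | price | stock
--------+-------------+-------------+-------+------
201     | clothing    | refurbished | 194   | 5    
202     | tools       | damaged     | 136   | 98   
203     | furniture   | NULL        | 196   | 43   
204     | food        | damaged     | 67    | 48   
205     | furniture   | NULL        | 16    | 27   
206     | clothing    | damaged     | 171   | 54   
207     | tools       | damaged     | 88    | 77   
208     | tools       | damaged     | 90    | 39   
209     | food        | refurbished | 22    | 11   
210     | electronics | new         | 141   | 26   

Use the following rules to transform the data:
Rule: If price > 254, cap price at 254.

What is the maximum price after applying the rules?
196

Step 1: Original maximum price = 196
Step 2: Check cap of 254 against maximum
Step 3: No records exceed the cap (max 196 <= cap 254), so no capping applies
Step 4: Maximum after transformation = 196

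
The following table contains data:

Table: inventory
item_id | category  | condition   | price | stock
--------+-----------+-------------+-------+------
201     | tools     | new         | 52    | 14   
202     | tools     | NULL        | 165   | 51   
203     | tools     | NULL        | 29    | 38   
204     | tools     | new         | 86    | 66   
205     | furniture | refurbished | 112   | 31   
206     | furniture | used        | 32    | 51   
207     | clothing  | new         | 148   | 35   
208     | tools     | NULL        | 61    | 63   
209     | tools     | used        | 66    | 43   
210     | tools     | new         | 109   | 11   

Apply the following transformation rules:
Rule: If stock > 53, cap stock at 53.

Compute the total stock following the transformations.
380

Step 1: 2 records have stock > 53
Step 2: These records originally summed to 129
Step 3: After capping: 2 × 53 = 106
Step 4: Unaffected records sum: 274
Step 5: Final sum = 106 + 274 = 380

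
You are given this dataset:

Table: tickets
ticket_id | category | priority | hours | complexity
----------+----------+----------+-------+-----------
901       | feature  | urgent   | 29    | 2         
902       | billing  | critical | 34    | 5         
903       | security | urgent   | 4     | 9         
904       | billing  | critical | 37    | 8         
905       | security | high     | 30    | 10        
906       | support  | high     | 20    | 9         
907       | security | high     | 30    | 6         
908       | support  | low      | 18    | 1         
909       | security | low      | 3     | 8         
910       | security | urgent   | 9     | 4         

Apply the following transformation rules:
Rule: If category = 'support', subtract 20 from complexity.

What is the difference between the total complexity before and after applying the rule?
40

Step 1: Original sum of complexity = 62
Step 2: 2 records have category = 'support'
Step 3: Each affected record changes by -20
Step 4: Total change = 2 × -20 = -40
Step 5: New sum = 62 + -40 = 22
Step 6: Difference = |22 - 62| = 40
        (Sum decreased by 40)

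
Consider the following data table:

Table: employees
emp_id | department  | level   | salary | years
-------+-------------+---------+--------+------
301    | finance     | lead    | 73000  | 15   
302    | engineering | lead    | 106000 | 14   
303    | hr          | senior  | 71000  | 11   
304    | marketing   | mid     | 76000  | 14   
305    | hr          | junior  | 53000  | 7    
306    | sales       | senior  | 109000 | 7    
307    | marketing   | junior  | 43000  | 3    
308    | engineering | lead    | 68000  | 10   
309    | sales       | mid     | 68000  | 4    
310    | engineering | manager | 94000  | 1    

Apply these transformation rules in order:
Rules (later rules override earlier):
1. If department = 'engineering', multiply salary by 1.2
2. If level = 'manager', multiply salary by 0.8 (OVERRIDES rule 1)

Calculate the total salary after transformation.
777000.0

Step 1: Rule 2 takes priority for records with level = 'manager'
  - 1 records: 94000 × 0.8 = 75200.0
Step 2: Rule 1 applies to remaining records with department = 'engineering'
  - 2 records: 174000 × 1.2 = 208800.0
Step 3: Other records unchanged: 493000
Step 4: Final sum = 75200.0 + 208800.0 + 493000 = 777000.0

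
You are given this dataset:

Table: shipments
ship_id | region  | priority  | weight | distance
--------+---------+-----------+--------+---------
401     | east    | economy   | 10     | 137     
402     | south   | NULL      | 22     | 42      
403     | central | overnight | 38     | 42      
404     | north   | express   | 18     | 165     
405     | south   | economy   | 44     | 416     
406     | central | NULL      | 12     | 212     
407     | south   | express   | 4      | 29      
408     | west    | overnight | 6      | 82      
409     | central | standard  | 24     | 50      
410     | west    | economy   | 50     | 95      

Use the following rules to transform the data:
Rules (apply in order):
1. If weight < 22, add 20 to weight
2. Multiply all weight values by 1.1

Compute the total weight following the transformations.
360.8

Step 1: Apply Rule 1 - Add 20 to records with weight < 22
  - 5 records affected: 50 + (5 × 20) = 150
  - Unaffected records: 178
  - Sum after Rule 1: 328
Step 2: Apply Rule 2 - Multiply all by 1.1
  - 328 × 1.1 = 360.8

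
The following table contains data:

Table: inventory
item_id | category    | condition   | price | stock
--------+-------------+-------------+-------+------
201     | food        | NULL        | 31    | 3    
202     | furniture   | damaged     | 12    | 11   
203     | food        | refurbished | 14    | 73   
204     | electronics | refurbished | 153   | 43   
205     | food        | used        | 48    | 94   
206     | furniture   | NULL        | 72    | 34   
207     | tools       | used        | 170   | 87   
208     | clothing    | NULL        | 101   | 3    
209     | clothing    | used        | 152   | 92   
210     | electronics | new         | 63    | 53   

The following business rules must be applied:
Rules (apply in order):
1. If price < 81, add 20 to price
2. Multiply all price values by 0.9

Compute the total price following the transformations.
842.4

Step 1: Apply Rule 1 - Add 20 to records with price < 81
  - 6 records affected: 240 + (6 × 20) = 360
  - Unaffected records: 576
  - Sum after Rule 1: 936
Step 2: Apply Rule 2 - Multiply all by 0.9
  - 936 × 0.9 = 842.4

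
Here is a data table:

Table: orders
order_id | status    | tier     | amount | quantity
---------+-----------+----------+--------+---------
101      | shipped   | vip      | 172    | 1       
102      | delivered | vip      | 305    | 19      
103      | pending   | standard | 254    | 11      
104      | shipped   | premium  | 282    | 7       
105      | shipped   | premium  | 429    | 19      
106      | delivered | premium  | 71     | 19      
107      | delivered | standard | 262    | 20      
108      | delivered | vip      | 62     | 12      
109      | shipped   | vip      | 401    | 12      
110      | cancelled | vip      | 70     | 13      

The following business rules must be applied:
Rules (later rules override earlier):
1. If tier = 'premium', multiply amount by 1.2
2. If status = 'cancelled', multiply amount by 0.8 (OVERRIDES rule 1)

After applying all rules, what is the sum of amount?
2450.4

Step 1: Rule 2 takes priority for records with status = 'cancelled'
  - 1 records: 70 × 0.8 = 56.0
Step 2: Rule 1 applies to remaining records with tier = 'premium'
  - 3 records: 782 × 1.2 = 938.4
Step 3: Other records unchanged: 1456
Step 4: Final sum = 56.0 + 938.4 + 1456 = 2450.4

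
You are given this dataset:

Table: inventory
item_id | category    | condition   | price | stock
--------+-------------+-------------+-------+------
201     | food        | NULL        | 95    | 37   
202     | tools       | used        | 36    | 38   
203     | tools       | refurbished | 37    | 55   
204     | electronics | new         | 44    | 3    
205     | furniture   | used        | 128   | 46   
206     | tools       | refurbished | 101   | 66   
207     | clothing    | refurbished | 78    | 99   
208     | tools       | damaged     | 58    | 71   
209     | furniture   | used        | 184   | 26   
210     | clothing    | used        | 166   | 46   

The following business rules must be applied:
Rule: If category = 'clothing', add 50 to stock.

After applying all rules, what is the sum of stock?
587

Step 1: Count records where category = 'clothing': 2
Step 2: Total bonus added: 2 × 50 = 100
Step 3: Original sum of stock: 487
Step 4: Final sum = 487 + 100 = 587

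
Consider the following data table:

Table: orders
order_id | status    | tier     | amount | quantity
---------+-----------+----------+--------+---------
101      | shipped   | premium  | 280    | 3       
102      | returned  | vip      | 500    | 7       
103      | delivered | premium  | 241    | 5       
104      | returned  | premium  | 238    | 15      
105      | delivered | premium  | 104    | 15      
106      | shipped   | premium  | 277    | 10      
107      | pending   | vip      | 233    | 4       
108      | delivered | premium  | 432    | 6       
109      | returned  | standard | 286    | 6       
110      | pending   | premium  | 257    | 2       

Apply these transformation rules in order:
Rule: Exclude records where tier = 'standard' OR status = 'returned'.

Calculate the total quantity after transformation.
45

Step 1: Find records where tier = 'standard' OR status = 'returned'
Step 2: 3 records match, summing to 28
Step 3: Original sum: 73
Step 4: Remaining sum = 73 - 28 = 45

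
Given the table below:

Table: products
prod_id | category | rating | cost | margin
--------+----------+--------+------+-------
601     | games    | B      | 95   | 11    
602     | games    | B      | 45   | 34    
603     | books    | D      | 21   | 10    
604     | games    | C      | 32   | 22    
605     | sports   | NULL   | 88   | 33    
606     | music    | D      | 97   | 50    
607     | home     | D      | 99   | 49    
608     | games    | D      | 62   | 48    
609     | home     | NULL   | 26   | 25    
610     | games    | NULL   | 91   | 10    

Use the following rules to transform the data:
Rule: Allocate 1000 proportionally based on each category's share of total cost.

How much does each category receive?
books: 32.01, games: 495.43, home: 190.55, music: 147.87, sports: 134.15

Step 1: Calculate total cost = 656
Step 2: Calculate each category's proportion:
  books: 21/656 = 3.20% → 32.01
  games: 325/656 = 49.54% → 495.43
  home: 125/656 = 19.05% → 190.55
  music: 97/656 = 14.79% → 147.87
  sports: 88/656 = 13.41% → 134.15
Step 3: Verify: sum of allocations ≈ 1000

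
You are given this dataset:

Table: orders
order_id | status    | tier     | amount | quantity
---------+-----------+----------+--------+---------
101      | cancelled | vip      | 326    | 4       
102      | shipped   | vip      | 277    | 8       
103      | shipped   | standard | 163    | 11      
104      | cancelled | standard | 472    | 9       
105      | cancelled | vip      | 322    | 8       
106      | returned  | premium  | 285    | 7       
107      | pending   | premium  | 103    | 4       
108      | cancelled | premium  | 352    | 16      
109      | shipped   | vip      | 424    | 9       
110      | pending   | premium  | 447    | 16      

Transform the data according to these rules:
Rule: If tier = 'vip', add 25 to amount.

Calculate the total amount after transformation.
3271

Step 1: Count records where tier = 'vip': 4
Step 2: Total bonus added: 4 × 25 = 100
Step 3: Original sum of amount: 3171
Step 4: Final sum = 3171 + 100 = 3271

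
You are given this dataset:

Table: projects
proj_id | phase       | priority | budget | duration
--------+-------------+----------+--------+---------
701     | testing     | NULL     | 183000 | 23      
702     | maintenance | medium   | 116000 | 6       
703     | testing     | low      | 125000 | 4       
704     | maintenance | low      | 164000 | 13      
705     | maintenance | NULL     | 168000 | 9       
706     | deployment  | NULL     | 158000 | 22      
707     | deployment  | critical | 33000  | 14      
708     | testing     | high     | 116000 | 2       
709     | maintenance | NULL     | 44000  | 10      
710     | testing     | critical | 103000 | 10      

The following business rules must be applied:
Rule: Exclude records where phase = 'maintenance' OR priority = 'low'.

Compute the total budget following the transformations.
593000

Step 1: Find records where phase = 'maintenance' OR priority = 'low'
Step 2: 5 records match, summing to 617000
Step 3: Original sum: 1210000
Step 4: Remaining sum = 1210000 - 617000 = 593000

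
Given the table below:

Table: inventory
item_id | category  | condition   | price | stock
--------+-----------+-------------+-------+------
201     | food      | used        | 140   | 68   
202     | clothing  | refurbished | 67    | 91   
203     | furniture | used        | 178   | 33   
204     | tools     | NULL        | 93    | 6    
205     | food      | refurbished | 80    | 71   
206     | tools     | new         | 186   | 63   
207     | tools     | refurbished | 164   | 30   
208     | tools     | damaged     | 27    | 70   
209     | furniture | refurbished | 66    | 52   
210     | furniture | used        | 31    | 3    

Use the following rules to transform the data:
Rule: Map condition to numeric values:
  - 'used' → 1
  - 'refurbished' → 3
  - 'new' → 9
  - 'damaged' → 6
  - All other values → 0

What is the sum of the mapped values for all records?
30

Step 1: Apply mapping to each record
Step 2: Count by status:
  'used': 3 records × 1 = 3
  'refurbished': 4 records × 3 = 12
  'new': 1 records × 9 = 9
  'damaged': 1 records × 6 = 6
Step 3: Sum all mapped values = 30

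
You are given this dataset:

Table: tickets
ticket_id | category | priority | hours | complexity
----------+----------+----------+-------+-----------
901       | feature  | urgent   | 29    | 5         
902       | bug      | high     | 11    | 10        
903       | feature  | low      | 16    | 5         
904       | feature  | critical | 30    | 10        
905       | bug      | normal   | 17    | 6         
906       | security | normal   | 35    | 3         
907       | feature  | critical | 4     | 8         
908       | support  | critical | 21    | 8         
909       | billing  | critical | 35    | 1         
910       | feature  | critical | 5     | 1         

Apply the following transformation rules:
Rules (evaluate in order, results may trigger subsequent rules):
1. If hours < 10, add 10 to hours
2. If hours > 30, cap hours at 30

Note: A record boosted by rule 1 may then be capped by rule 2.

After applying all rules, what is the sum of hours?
213

Step 1: Apply rule 1 to records with hours < 10
  - 2 records get bonus of 10
  - Of these, 0 records then exceed 30 and get capped
Step 2: Apply rule 2 to records with hours > 30
  - 2 records (original) are capped
Step 3: Calculate final sum = 213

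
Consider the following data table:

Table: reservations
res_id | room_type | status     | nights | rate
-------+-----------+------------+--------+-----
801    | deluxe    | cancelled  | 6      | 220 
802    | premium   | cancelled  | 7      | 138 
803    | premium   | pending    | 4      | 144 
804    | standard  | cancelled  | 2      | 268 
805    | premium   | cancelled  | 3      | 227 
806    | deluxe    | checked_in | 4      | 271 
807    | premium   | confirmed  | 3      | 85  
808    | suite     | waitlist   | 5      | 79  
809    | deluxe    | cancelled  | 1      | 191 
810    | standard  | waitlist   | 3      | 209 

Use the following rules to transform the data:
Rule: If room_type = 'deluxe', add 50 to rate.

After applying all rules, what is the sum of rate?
1982

Step 1: Count records where room_type = 'deluxe': 3
Step 2: Total bonus added: 3 × 50 = 150
Step 3: Original sum of rate: 1832
Step 4: Final sum = 1832 + 150 = 1982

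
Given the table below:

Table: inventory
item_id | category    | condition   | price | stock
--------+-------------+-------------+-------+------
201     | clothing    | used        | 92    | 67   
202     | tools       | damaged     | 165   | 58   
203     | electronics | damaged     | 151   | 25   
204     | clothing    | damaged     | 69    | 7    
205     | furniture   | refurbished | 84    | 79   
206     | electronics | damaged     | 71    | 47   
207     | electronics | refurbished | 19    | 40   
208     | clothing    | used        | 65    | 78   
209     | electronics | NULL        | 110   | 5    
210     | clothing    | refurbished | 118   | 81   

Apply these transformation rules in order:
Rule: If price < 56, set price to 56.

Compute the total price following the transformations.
981

Step 1: 1 records have price < 56
Step 2: These records originally summed to 19
Step 3: After setting to minimum: 1 × 56 = 56
Step 4: Unaffected records sum: 925
Step 5: Final sum = 56 + 925 = 981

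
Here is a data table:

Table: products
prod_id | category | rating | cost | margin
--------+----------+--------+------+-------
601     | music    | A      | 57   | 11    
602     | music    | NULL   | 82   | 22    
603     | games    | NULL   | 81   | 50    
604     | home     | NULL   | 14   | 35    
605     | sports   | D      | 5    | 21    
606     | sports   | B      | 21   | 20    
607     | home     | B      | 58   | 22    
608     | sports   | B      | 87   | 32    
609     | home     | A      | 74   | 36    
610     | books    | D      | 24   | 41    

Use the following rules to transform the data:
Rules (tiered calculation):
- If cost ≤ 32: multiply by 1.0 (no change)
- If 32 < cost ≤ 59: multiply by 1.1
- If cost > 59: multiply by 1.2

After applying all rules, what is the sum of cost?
579.3

Step 1: Tier 1 (cost ≤ 32): 4 records, sum = 64 × 1.0 = 64.0
Step 2: Tier 2 (32 < cost ≤ 59): 2 records, sum = 115 × 1.1 = 126.5
Step 3: Tier 3 (cost > 59): 4 records, sum = 324 × 1.2 = 388.8
Step 4: Final sum = 64.0 + 126.5 + 388.8 = 579.3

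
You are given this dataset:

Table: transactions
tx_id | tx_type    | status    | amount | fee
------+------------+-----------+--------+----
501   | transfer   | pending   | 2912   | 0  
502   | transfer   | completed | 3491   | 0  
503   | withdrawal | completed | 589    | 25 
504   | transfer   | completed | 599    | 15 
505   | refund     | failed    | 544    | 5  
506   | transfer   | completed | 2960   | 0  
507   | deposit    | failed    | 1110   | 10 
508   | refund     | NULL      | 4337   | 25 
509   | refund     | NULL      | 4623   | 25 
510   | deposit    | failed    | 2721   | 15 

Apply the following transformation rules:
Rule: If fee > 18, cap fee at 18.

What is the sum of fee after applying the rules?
99

Step 1: 3 records have fee > 18
Step 2: These records originally summed to 75
Step 3: After capping: 3 × 18 = 54
Step 4: Unaffected records sum: 45
Step 5: Final sum = 54 + 45 = 99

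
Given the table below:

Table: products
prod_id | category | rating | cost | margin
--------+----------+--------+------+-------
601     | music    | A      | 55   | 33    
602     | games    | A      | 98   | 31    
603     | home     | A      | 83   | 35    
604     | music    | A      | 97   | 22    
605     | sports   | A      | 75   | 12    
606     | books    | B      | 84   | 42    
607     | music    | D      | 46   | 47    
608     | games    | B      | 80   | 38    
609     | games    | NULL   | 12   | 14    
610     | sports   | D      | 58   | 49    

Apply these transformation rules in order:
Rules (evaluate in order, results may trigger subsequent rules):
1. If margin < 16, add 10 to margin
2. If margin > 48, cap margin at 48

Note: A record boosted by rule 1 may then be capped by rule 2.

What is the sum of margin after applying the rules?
342

Step 1: Apply rule 1 to records with margin < 16
  - 2 records get bonus of 10
  - Of these, 0 records then exceed 48 and get capped
Step 2: Apply rule 2 to records with margin > 48
  - 1 records (original) are capped
Step 3: Calculate final sum = 342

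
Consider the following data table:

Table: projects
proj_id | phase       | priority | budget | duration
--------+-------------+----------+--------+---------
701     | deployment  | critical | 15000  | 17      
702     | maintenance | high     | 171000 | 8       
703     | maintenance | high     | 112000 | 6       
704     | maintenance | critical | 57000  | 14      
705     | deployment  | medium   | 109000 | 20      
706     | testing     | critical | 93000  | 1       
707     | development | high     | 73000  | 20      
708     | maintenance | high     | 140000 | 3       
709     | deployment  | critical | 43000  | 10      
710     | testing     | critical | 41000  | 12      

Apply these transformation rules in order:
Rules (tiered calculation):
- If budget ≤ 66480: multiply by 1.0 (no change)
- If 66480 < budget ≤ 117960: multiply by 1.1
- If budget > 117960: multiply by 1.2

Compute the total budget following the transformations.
954900.0

Step 1: Tier 1 (budget ≤ 66480): 4 records, sum = 156000 × 1.0 = 156000.0
Step 2: Tier 2 (66480 < budget ≤ 117960): 4 records, sum = 387000 × 1.1 = 425700.0
Step 3: Tier 3 (budget > 117960): 2 records, sum = 311000 × 1.2 = 373200.0
Step 4: Final sum = 156000.0 + 425700.0 + 373200.0 = 954900.0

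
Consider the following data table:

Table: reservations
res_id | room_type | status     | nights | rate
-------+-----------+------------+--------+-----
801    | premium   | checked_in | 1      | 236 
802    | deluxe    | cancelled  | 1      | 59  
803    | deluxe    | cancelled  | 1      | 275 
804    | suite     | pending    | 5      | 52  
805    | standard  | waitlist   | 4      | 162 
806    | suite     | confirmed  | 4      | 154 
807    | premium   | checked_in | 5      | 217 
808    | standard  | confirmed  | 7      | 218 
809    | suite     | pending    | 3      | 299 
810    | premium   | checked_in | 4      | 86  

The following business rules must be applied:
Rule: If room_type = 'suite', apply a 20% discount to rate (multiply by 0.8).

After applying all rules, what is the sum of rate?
1657.0

Step 1: Records with room_type = 'suite' have total rate = 505
Step 2: Apply multiplier: 505 × 0.8 = 404.0
Step 3: Other records total: 1253
Step 4: Final sum = 404.0 + 1253 = 1657.0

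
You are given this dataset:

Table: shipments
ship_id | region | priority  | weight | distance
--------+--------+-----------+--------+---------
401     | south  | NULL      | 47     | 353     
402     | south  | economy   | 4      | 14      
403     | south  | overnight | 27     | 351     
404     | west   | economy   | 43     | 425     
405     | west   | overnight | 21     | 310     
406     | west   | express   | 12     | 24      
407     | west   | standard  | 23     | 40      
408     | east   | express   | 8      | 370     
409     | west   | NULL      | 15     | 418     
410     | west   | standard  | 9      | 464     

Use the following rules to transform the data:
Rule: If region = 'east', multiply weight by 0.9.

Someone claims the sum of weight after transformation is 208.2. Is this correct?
Yes, the result is correct.

Step 1: Calculate the correct sum after transformation
Step 2: Apply multiplier 0.9 to records where region = 'east'
Step 3: Correct result = 208.2
Step 4: Claimed result = 208.2
Step 5: 208.2 = 208.2 ✓
Conclusion: The claimed result is correct.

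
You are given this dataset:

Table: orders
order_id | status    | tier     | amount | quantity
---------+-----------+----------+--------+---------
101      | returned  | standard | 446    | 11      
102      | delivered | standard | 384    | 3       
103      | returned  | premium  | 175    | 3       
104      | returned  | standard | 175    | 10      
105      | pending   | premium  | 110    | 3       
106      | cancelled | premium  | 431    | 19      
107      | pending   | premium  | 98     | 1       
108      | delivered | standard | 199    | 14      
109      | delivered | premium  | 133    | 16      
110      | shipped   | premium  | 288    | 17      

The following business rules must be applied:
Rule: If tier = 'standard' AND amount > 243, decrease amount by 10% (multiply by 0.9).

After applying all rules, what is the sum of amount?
2356.0

Step 1: Find records where tier = 'standard' AND amount > 243
Step 2: 2 records match, summing to 830
Step 3: After multiplier: 830 × 0.9 = 747.0
Step 4: Unaffected records sum: 1609
Step 5: Final sum = 747.0 + 1609 = 2356.0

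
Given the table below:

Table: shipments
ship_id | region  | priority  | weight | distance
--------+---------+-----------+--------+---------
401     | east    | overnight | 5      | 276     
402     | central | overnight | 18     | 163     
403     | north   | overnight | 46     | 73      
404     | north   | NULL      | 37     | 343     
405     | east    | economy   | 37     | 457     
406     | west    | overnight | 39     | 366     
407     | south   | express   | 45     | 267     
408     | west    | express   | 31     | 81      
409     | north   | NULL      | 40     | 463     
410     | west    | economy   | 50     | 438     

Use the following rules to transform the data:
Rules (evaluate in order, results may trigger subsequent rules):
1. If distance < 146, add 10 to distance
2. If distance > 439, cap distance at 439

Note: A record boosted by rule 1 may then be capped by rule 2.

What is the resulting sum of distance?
2905

Step 1: Apply rule 1 to records with distance < 146
  - 2 records get bonus of 10
  - Of these, 0 records then exceed 439 and get capped
Step 2: Apply rule 2 to records with distance > 439
  - 2 records (original) are capped
Step 3: Calculate final sum = 2905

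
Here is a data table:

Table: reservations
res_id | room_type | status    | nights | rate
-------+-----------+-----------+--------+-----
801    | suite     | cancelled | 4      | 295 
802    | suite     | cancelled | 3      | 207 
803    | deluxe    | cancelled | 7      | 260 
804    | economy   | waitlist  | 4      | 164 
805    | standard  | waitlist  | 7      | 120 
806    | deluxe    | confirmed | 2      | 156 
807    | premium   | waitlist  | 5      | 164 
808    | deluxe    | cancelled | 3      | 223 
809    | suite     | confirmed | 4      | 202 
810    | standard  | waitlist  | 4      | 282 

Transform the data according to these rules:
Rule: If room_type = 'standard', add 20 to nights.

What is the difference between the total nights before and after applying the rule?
40

Step 1: Original sum of nights = 43
Step 2: 2 records have room_type = 'standard'
Step 3: Each affected record changes by 20
Step 4: Total change = 2 × 20 = 40
Step 5: New sum = 43 + 40 = 83
Step 6: Difference = |83 - 43| = 40
        (Sum increased by 40)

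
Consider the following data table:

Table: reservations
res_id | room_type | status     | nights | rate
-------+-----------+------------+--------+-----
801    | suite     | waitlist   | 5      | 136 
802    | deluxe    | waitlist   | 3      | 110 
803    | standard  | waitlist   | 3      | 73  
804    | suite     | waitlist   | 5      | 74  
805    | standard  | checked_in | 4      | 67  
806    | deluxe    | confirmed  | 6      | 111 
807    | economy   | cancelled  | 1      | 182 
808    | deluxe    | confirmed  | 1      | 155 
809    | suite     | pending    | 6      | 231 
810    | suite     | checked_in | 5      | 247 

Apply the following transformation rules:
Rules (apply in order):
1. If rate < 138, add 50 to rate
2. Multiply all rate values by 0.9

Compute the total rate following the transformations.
1517.4

Step 1: Apply Rule 1 - Add 50 to records with rate < 138
  - 6 records affected: 571 + (6 × 50) = 871
  - Unaffected records: 815
  - Sum after Rule 1: 1686
Step 2: Apply Rule 2 - Multiply all by 0.9
  - 1686 × 0.9 = 1517.4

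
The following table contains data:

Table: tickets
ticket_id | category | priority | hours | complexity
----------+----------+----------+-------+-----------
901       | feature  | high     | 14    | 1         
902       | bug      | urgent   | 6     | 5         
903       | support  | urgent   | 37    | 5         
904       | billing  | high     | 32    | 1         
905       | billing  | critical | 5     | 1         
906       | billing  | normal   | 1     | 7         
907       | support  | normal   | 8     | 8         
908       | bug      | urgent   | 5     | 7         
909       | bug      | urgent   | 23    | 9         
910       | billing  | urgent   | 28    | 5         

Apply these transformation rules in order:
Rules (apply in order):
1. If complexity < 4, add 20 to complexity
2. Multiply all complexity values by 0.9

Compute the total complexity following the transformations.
98.1

Step 1: Apply Rule 1 - Add 20 to records with complexity < 4
  - 3 records affected: 3 + (3 × 20) = 63
  - Unaffected records: 46
  - Sum after Rule 1: 109
Step 2: Apply Rule 2 - Multiply all by 0.9
  - 109 × 0.9 = 98.1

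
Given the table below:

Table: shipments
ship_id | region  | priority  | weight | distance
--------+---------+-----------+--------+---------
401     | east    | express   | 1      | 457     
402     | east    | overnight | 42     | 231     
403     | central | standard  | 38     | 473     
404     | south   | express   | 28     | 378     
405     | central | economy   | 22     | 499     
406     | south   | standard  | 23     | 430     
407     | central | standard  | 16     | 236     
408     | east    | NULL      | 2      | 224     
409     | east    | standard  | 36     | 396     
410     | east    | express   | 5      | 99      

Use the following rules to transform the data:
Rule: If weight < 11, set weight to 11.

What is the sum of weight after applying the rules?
238

Step 1: 3 records have weight < 11
Step 2: These records originally summed to 8
Step 3: After setting to minimum: 3 × 11 = 33
Step 4: Unaffected records sum: 205
Step 5: Final sum = 33 + 205 = 238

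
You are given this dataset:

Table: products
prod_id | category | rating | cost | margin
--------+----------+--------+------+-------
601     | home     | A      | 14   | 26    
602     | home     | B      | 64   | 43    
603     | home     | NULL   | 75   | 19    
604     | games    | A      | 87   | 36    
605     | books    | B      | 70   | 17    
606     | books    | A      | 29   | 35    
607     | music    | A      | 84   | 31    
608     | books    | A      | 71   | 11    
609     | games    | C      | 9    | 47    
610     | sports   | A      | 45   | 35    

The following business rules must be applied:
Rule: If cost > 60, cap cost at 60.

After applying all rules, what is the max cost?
60

Step 1: Original maximum cost = 87
Step 2: Apply cap at 60
Step 3: 6 records had cost > 60 and were capped
Step 4: Maximum after transformation = 60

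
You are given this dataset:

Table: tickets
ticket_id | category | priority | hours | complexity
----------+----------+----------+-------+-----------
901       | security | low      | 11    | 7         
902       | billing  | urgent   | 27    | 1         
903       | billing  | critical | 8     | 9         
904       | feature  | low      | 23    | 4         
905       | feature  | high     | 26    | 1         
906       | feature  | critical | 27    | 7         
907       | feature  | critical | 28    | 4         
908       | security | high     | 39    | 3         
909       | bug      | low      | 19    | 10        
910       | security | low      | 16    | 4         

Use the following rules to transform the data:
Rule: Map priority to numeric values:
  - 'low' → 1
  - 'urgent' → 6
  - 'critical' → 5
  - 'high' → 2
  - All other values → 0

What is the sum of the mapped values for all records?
29

Step 1: Apply mapping to each record
Step 2: Count by status:
  'low': 4 records × 1 = 4
  'urgent': 1 records × 6 = 6
  'critical': 3 records × 5 = 15
  'high': 2 records × 2 = 4
Step 3: Sum all mapped values = 29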